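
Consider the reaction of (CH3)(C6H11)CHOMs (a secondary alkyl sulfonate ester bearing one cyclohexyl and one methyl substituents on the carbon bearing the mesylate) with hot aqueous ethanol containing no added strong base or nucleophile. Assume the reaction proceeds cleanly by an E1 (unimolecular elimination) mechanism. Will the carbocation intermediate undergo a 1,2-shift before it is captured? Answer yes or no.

The first-formed carbocation is secondary.
The adjacent cyclohexyl carbon already bears 2 other carbon substituents and has a hydrogen to migrate; after a 1,2-hydride shift from that carbon the positive charge sits on a tertiary centre.
Tertiary is more stable than secondary, so the shift occurs.

yes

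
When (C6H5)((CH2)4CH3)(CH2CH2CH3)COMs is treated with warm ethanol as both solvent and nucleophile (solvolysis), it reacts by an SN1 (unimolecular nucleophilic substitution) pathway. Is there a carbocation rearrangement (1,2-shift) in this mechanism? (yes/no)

The first-formed carbocation is tertiary.
No single 1,2-shift to an adjacent carbon would produce a more-substituted cation than the one already present, so no rearrangement occurs.

no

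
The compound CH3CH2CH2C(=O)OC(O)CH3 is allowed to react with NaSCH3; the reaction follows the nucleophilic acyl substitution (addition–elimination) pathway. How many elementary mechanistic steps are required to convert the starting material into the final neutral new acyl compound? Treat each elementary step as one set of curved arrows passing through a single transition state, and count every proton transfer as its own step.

Step 1: CH3S⁻ adds to the carbonyl carbon; the C=O π electrons shift onto oxygen and a tetrahedral alkoxide intermediate forms.
Step 2: An oxygen lone pair re-forms the C=O π bond as the C–O σ-bond breaks; CH3CO2⁻ is expelled.
Total: 2 elementary steps.

2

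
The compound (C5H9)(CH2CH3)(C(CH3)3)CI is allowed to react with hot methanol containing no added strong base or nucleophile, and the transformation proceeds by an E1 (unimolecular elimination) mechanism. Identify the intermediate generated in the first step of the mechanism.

Step 1: The C–I bond breaks with both electrons going to the iodide; I⁻ leaves and a tertiary carbocation remains.
After step 1 the species present is a tertiary carbocation.

tertiary carbocation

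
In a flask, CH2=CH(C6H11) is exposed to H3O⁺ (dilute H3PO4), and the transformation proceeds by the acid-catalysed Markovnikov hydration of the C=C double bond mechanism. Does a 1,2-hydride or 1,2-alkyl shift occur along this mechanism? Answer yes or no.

yes

The first-formed carbocation is secondary.
The adjacent cyclohexyl carbon already bears 2 other carbon substituents and has a hydrogen to migrate; after a 1,2-hydride shift from that carbon the positive charge sits on a tertiary centre.
Tertiary is more stable than secondary, so the shift occurs.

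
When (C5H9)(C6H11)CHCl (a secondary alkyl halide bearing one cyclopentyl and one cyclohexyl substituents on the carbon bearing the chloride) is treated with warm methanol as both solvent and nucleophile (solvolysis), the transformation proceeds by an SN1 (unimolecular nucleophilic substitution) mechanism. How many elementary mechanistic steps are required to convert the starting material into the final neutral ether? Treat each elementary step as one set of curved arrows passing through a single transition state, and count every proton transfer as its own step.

4

Step 1: Ionisation: the C–Cl σ-bond cleaves heterolytically; both bonding electrons depart with Cl⁻, leaving a secondary carbocation at the α-carbon.
Step 2: A 1,2-hydride shift from the adjacent cyclopentyl carbon moves the positive charge from the secondary centre to an adjacent carbon, generating a more stable tertiary carbocation.
Step 3: A lone pair on the oxygen of CH3OH attacks the carbocation, forming a new C–O σ-bond and an oxonium ion.
Step 4: A second solvent molecule removes the proton on oxygen, giving the neutral ether product.
Total: 4 elementary steps.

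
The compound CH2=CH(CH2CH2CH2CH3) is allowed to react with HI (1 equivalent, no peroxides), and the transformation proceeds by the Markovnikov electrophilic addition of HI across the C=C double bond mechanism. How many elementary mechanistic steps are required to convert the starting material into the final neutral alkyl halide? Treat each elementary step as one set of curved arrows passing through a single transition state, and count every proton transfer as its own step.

2

Step 1: Electrophilic addition begins with the π(C=C) electrons forming a bond to the proton of HI. Following Markovnikov's rule, the resulting cation is secondary. The H–I bond breaks heterolytically, releasing I⁻.
(No 1,2-shift: no single shift to an adjacent carbon would give a more stable cation.)
Step 2: The I⁻ anion donates a lone pair to the carbocation, forming the new C–I σ-bond and giving the neutral alkyl halide.
Total: 2 elementary steps.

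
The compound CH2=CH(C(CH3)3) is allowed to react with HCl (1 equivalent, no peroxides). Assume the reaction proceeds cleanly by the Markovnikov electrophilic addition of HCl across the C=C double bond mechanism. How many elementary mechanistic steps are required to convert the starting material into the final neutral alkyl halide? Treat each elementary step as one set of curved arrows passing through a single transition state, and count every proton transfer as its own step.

3

Step 1: The π electrons of the C=C bond attack a proton of HCl; Markovnikov addition places the new C–H on the less-substituted alkene carbon, so the positive charge ends up on the more-substituted carbon — a secondary carbocation. The H–Cl bond breaks heterolytically, releasing Cl⁻.
Step 2: A 1,2-methyl shift from the adjacent tert-butyl carbon moves the positive charge from the secondary centre to an adjacent carbon, generating a more stable tertiary carbocation.
Step 3: The Cl⁻ anion donates a lone pair to the carbocation, forming the new C–Cl σ-bond and giving the neutral alkyl halide.
Total: 3 elementary steps.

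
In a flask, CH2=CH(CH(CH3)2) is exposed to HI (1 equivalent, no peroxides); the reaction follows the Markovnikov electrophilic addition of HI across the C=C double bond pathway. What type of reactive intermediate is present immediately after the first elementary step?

secondary carbocation

Step 1: Electrophilic addition begins with the π(C=C) electrons forming a bond to the proton of HI. Following Markovnikov's rule, the resulting cation is secondary. The H–I bond breaks heterolytically, releasing I⁻.
After step 1 the species present is a secondary carbocation.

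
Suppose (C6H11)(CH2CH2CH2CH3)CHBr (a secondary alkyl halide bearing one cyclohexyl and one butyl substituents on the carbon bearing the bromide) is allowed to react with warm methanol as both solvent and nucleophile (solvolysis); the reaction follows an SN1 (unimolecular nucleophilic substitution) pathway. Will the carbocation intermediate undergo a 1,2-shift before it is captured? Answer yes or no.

The first-formed carbocation is secondary.
The adjacent cyclohexyl carbon already bears 2 other carbon substituents and has a hydrogen to migrate; after a 1,2-hydride shift from that carbon the positive charge sits on a tertiary centre.
Tertiary is more stable than secondary, so the shift occurs.

yes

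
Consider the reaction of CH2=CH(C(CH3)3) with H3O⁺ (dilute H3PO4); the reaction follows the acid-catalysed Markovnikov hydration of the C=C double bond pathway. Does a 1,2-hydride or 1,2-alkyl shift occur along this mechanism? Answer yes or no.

yes

The first-formed carbocation is secondary.
The adjacent tert-butyl carbon has no hydrogen but bears methyl groups; migration of one methyl with its bonding pair (a 1,2-methyl shift) places the charge on a tertiary centre.
Tertiary is more stable than secondary, so the shift occurs.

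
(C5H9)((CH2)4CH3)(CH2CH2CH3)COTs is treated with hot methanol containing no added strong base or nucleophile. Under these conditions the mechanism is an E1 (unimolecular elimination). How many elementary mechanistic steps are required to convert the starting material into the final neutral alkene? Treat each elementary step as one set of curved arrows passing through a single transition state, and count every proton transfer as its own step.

2

Step 1: Rate-determining heterolysis of the C–O bond gives TsO⁻ and a tertiary carbocation.
(No 1,2-shift: no single shift to an adjacent carbon would give a more stable cation.)
Step 2: A weak base (a methanol molecule from the solvent) removes a proton from a carbon adjacent to the cationic centre; the electrons of that C–H bond become the new π(C=C) bond, giving the alkene.
Total: 2 elementary steps.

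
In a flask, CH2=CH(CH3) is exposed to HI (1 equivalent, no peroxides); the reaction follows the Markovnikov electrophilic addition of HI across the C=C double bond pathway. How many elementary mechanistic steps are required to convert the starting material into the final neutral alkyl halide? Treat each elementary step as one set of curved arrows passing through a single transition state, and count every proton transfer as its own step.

2

Step 1: Electrophilic addition begins with the π(C=C) electrons forming a bond to the proton of HI. Following Markovnikov's rule, the resulting cation is secondary. The H–I bond breaks heterolytically, releasing I⁻.
(No 1,2-shift: no single shift to an adjacent carbon would give a more stable cation.)
Step 2: Nucleophilic attack by I⁻ on the carbocation completes the addition, giving R–I.
Total: 2 elementary steps.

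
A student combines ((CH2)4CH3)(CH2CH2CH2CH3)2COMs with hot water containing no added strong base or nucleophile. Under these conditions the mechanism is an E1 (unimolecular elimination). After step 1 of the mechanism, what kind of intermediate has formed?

Step 1: Ionisation: the C–O σ-bond cleaves heterolytically; both bonding electrons depart with MsO⁻, leaving a tertiary carbocation at the α-carbon.
After step 1 the species present is a tertiary carbocation.

tertiary carbocation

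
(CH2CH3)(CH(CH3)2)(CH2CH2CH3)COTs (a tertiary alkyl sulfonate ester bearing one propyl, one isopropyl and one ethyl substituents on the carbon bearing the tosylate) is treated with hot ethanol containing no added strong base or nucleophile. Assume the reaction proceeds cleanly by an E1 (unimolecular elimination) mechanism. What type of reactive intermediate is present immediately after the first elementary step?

Step 1: Unassisted departure of TsO⁻ (taking the C–O bonding pair) generates a tertiary carbocation.
After step 1 the species present is a tertiary carbocation.

tertiary carbocation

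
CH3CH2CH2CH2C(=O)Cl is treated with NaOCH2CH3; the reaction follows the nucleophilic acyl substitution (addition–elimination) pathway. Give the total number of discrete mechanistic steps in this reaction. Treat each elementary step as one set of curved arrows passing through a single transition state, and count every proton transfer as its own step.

Step 1: CH3CH2O⁻ adds to the carbonyl carbon; the C=O π electrons shift onto oxygen and a tetrahedral alkoxide intermediate forms.
Step 2: An oxygen lone pair re-forms the C=O π bond as the C–Cl σ-bond breaks; Cl⁻ is expelled.
Total: 2 elementary steps.

2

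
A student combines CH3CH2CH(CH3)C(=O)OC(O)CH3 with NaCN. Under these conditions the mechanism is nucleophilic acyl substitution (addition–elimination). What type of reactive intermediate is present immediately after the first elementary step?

Step 1: Nucleophilic addition of CN⁻ to the acyl carbon breaks the π(C=O) bond and yields a tetrahedral, anionic intermediate.
After step 1 the species present is a tetrahedral intermediate.

tetrahedral intermediate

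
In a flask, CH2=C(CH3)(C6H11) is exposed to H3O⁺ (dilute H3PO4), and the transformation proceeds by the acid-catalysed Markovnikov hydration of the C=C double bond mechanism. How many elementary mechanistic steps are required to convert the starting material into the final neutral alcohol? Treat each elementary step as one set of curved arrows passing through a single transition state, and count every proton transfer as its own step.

3

Step 1: Electrophilic addition begins with the π(C=C) electrons forming a bond to the proton of H3O⁺. Following Markovnikov's rule, the resulting cation is tertiary. H2O is released.
(No 1,2-shift: no single shift to an adjacent carbon would give a more stable cation.)
Step 2: Nucleophilic capture of the cation by H2O produces the protonated alcohol (an oxonium ion).
Step 3: Proton transfer from the O–H of the oxonium ion to H2O completes the catalytic cycle and yields the alcohol.
Total: 3 elementary steps.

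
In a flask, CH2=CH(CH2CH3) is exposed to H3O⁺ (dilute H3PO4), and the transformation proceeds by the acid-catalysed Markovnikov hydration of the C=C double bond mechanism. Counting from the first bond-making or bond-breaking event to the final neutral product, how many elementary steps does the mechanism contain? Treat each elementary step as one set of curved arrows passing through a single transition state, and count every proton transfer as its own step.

Step 1: The π electrons of the C=C bond attack a proton of H3O⁺; Markovnikov addition places the new C–H on the less-substituted alkene carbon, so the positive charge ends up on the more-substituted carbon — a secondary carbocation. H2O is released.
(No 1,2-shift: no single shift to an adjacent carbon would give a more stable cation.)
Step 2: Nucleophilic capture of the cation by H2O produces the protonated alcohol (an oxonium ion).
Step 3: H2O removes a proton from the oxonium oxygen, regenerating H3O⁺ and giving the neutral alcohol.
Total: 3 elementary steps.

3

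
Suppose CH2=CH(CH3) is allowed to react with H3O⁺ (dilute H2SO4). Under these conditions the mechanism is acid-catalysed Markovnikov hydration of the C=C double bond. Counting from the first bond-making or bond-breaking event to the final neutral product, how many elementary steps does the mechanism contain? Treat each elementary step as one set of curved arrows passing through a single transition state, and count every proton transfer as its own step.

Step 1: Electrophilic addition begins with the π(C=C) electrons forming a bond to the proton of H3O⁺. Following Markovnikov's rule, the resulting cation is secondary. H2O is released.
(No 1,2-shift: no single shift to an adjacent carbon would give a more stable cation.)
Step 2: Nucleophilic capture of the cation by H2O produces the protonated alcohol (an oxonium ion).
Step 3: Proton transfer from the O–H of the oxonium ion to H2O completes the catalytic cycle and yields the alcohol.
Total: 3 elementary steps.

3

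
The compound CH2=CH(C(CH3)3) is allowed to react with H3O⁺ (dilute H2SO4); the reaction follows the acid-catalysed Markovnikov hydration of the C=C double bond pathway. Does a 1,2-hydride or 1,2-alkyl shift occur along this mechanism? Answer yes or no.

The first-formed carbocation is secondary.
The adjacent tert-butyl carbon has no hydrogen but bears methyl groups; migration of one methyl with its bonding pair (a 1,2-methyl shift) places the charge on a tertiary centre.
Tertiary is more stable than secondary, so the shift occurs.

yes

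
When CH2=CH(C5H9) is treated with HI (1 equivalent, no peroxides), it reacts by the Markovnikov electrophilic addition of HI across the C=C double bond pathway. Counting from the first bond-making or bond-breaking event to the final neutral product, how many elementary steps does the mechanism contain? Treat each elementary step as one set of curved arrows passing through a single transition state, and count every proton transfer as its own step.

Step 1: Electrophilic addition begins with the π(C=C) electrons forming a bond to the proton of HI. Following Markovnikov's rule, the resulting cation is secondary. The H–I bond breaks heterolytically, releasing I⁻.
Step 2: A hydride (H with its bonding pair) migrates from the adjacent cyclopentyl carbon to the cationic centre — a 1,2-hydride shift — upgrading the secondary cation to a tertiary one.
Step 3: Nucleophilic attack by I⁻ on the carbocation completes the addition, giving R–I.
Total: 3 elementary steps.

3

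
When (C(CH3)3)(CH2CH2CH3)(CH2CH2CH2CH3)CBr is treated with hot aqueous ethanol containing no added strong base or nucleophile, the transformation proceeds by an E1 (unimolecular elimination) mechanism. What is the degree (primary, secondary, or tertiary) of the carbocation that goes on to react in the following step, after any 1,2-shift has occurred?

tertiary

Step 1: The C–Br bond breaks with both electrons going to the bromide; Br⁻ leaves and a tertiary carbocation remains.
No single 1,2-shift to an adjacent carbon would give a more-substituted cation, so no rearrangement occurs.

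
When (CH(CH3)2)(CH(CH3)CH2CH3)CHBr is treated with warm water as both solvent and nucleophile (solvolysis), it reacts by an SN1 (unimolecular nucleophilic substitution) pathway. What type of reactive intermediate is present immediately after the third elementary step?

Step 1: Unassisted departure of Br⁻ (taking the C–Br bonding pair) generates a secondary carbocation.
Step 2: A 1,2-hydride shift from the adjacent sec-butyl carbon moves the positive charge from the secondary centre to an adjacent carbon, generating a more stable tertiary carbocation.
Step 3: A lone pair on the oxygen of H2O attacks the carbocation, forming a new C–O σ-bond and an oxonium ion.
After step 3 the species present is an oxonium ion.

oxonium ion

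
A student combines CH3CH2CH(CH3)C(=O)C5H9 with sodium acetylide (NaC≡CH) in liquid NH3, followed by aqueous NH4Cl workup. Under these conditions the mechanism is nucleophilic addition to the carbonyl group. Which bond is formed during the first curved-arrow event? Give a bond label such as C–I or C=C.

Step 1: Nucleophilic addition: HC≡C⁻ adds to the carbonyl carbon, pushing the π(C=O) electron pair onto oxygen and giving a tetrahedral alkoxide.
The bond formed in this step is the C–C bond.

C–C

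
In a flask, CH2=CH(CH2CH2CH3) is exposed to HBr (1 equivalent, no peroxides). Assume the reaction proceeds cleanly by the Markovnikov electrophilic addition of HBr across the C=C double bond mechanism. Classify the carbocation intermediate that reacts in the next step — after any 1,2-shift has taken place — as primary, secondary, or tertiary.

secondary

Step 1: The π electrons of the C=C bond attack a proton of HBr; Markovnikov addition places the new C–H on the less-substituted alkene carbon, so the positive charge ends up on the more-substituted carbon — a secondary carbocation. The H–Br bond breaks heterolytically, releasing Br⁻.
No single 1,2-shift to an adjacent carbon would give a more-substituted cation, so no rearrangement occurs.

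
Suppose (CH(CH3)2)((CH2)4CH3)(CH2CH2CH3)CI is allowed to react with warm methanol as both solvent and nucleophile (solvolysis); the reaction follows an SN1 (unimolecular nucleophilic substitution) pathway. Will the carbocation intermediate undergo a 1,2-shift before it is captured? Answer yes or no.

no

The first-formed carbocation is tertiary.
No single 1,2-shift to an adjacent carbon would produce a more-substituted cation than the one already present, so no rearrangement occurs.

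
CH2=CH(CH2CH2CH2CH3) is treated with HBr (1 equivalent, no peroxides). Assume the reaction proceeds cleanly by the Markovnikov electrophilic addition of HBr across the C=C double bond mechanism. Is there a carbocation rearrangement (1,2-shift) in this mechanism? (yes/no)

no

The first-formed carbocation is secondary.
No single 1,2-shift to an adjacent carbon would produce a more-substituted cation than the one already present, so no rearrangement occurs.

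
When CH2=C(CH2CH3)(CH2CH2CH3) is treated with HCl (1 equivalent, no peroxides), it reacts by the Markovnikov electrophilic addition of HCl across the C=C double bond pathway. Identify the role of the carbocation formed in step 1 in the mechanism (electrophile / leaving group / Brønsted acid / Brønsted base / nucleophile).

electrophile

Step 2: Nucleophilic attack by Cl⁻ on the carbocation completes the addition, giving R–Cl.
The carbocation formed in step 1 accepts an electron pair into an empty or π* orbital — it is the electrophile.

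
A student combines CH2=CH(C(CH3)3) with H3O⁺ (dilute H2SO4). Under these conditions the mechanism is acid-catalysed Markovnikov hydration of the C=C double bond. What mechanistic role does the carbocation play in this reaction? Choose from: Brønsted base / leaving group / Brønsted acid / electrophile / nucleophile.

electrophile

Step 3: A lone pair on the oxygen of H2O attacks the carbocation, forming a C–O bond and an oxonium ion (a protonated alcohol).
The carbocation accepts an electron pair into an empty or π* orbital — it is the electrophile.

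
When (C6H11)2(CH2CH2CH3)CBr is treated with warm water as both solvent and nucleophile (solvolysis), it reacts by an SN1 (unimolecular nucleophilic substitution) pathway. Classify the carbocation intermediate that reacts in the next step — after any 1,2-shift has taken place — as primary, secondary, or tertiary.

tertiary

Step 1: The C–Br bond breaks with both electrons going to the bromide; Br⁻ leaves and a tertiary carbocation remains.
No single 1,2-shift to an adjacent carbon would give a more-substituted cation, so no rearrangement occurs.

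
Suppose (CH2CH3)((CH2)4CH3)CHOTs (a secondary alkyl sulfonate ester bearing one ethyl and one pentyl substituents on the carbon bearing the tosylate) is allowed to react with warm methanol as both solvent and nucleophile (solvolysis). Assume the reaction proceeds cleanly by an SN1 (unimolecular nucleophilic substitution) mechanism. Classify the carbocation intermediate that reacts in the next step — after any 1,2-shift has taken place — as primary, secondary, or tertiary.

secondary

Step 1: The C–O bond breaks with both electrons going to the tosylate; TsO⁻ leaves and a secondary carbocation remains.
No single 1,2-shift to an adjacent carbon would give a more-substituted cation, so no rearrangement occurs.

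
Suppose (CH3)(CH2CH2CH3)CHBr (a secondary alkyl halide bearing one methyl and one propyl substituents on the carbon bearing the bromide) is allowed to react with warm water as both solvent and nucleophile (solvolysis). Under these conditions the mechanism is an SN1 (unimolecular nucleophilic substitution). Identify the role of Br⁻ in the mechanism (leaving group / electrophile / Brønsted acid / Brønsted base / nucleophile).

Step 1: Rate-determining heterolysis of the C–Br bond gives Br⁻ and a secondary carbocation.
Br⁻ departs with both electrons of the breaking σ-bond — that is the definition of a leaving group.

leaving group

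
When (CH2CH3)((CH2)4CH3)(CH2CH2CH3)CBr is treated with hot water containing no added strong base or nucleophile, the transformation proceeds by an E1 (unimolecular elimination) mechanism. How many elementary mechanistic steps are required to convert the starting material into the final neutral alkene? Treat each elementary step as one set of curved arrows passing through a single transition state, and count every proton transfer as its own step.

Step 1: Ionisation: the C–Br σ-bond cleaves heterolytically; both bonding electrons depart with Br⁻, leaving a tertiary carbocation at the α-carbon.
(No 1,2-shift: no single shift to an adjacent carbon would give a more stable cation.)
Step 2: A weak base (a water molecule from the solvent) removes a proton from a carbon adjacent to the cationic centre; the electrons of that C–H bond become the new π(C=C) bond, giving the alkene.
Total: 2 elementary steps.

2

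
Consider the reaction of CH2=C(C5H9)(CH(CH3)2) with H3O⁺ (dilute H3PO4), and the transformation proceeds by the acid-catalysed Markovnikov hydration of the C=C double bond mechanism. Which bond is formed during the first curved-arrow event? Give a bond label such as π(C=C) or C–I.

Step 1: Protonation of the alkene by H3O⁺: the π bond acts as the nucleophile and picks up H⁺, giving the more stable (Markovnikov) tertiary carbocation. H2O is released.
The bond formed in this step is the C–H bond.

C–H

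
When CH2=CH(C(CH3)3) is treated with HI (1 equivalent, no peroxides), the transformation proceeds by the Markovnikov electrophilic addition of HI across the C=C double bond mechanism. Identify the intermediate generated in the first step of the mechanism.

Step 1: Protonation of the alkene by HI: the π bond acts as the nucleophile and picks up H⁺, giving the more stable (Markovnikov) secondary carbocation. The H–I bond breaks heterolytically, releasing I⁻.
After step 1 the species present is a secondary carbocation.

secondary carbocation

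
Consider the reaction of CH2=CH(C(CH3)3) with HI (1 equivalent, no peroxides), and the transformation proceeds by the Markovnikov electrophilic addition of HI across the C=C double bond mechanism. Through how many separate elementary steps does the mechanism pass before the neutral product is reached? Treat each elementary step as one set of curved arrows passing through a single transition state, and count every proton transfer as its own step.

Step 1: Protonation of the alkene by HI: the π bond acts as the nucleophile and picks up H⁺, giving the more stable (Markovnikov) secondary carbocation. The H–I bond breaks heterolytically, releasing I⁻.
Step 2: A methyl group with its bonding pair migrates from the adjacent tert-butyl carbon to the cationic centre — a 1,2-methyl shift — upgrading the secondary cation to a tertiary one.
Step 3: The I⁻ anion donates a lone pair to the carbocation, forming the new C–I σ-bond and giving the neutral alkyl halide.
Total: 3 elementary steps.

3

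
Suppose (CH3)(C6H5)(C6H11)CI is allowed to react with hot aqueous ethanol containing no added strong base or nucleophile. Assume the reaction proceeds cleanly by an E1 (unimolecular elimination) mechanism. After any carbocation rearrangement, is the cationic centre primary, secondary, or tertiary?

tertiary

Step 1: Rate-determining heterolysis of the C–I bond gives I⁻ and a tertiary carbocation.
No single 1,2-shift to an adjacent carbon would give a more-substituted cation, so no rearrangement occurs.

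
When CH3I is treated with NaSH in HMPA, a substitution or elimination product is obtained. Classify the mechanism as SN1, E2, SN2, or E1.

SN2

Conditions: a methyl substrate with a strong nucleophile in the polar aprotic solvent HMPA.
These conditions are the textbook signature of the SN2 pathway.
An unhindered substrate with a strong nucleophile in a polar aprotic solvent favours one-step backside displacement.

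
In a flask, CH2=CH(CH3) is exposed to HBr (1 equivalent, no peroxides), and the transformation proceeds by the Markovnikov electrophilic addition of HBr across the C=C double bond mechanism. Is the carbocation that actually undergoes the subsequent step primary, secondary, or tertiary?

Step 1: Protonation of the alkene by HBr: the π bond acts as the nucleophile and picks up H⁺, giving the more stable (Markovnikov) secondary carbocation. The H–Br bond breaks heterolytically, releasing Br⁻.
No single 1,2-shift to an adjacent carbon would give a more-substituted cation, so no rearrangement occurs.

secondary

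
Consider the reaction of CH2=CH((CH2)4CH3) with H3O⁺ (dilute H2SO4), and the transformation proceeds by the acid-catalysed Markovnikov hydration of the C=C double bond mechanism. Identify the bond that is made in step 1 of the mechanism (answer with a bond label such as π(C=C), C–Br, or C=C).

C–H

Step 1: Electrophilic addition begins with the π(C=C) electrons forming a bond to the proton of H3O⁺. Following Markovnikov's rule, the resulting cation is secondary. H2O is released.
The bond formed in this step is the C–H bond.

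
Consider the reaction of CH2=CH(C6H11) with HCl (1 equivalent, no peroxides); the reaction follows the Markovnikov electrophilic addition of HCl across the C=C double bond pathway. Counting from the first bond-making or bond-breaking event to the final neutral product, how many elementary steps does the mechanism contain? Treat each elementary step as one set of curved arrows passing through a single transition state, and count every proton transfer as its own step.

3

Step 1: The π electrons of the C=C bond attack a proton of HCl; Markovnikov addition places the new C–H on the less-substituted alkene carbon, so the positive charge ends up on the more-substituted carbon — a secondary carbocation. The H–Cl bond breaks heterolytically, releasing Cl⁻.
Step 2: A 1,2-hydride shift from the adjacent cyclohexyl carbon moves the positive charge from the secondary centre to an adjacent carbon, generating a more stable tertiary carbocation.
Step 3: Nucleophilic attack by Cl⁻ on the carbocation completes the addition, giving R–Cl.
Total: 3 elementary steps.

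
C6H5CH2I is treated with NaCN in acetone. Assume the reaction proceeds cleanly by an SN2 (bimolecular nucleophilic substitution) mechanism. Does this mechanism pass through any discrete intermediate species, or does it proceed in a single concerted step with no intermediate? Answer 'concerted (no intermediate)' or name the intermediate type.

CN⁻ attacks the back face of the α-carbon while I⁻ departs with the C–I bonding pair — a single concerted displacement through a pentacoordinate transition state.
All bond changes occur in one transition state; no discrete intermediate is formed.

concerted (no intermediate)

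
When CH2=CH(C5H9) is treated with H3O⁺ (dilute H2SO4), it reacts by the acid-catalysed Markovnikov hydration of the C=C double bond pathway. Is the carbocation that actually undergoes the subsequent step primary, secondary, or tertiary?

Step 1: The π electrons of the C=C bond attack a proton of H3O⁺; Markovnikov addition places the new C–H on the less-substituted alkene carbon, so the positive charge ends up on the more-substituted carbon — a secondary carbocation. H2O is released.
Step 2: A hydride (H with its bonding pair) migrates from the adjacent cyclopentyl carbon to the cationic centre — a 1,2-hydride shift — upgrading the secondary cation to a tertiary one.
The cation rearranges from secondary to tertiary via a 1,2-hydride shift from the adjacent cyclopentyl carbon; the tertiary cation is what reacts next.

tertiary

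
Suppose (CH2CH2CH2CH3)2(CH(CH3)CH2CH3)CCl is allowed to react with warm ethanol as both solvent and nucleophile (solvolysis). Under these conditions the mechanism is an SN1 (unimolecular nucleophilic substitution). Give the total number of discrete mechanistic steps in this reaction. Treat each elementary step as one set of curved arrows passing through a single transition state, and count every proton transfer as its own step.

3

Step 1: Rate-determining heterolysis of the C–Cl bond gives Cl⁻ and a tertiary carbocation.
(No 1,2-shift: no single shift to an adjacent carbon would give a more stable cation.)
Step 2: A lone pair on the oxygen of CH3CH2OH attacks the carbocation, forming a new C–O σ-bond and an oxonium ion.
Step 3: Proton transfer from the O–H of the oxonium ion to a solvent molecule delivers the neutral ether.
Total: 3 elementary steps.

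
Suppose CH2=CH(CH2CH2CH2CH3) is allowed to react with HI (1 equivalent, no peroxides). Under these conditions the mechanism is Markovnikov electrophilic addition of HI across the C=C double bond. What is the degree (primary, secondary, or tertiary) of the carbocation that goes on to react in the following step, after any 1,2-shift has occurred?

Step 1: Protonation of the alkene by HI: the π bond acts as the nucleophile and picks up H⁺, giving the more stable (Markovnikov) secondary carbocation. The H–I bond breaks heterolytically, releasing I⁻.
No single 1,2-shift to an adjacent carbon would give a more-substituted cation, so no rearrangement occurs.

secondary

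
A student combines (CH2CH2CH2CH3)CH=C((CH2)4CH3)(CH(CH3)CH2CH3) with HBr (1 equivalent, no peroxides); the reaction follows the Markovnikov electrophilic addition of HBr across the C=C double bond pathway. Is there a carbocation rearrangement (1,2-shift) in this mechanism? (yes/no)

The first-formed carbocation is tertiary.
No single 1,2-shift to an adjacent carbon would produce a more-substituted cation than the one already present, so no rearrangement occurs.

no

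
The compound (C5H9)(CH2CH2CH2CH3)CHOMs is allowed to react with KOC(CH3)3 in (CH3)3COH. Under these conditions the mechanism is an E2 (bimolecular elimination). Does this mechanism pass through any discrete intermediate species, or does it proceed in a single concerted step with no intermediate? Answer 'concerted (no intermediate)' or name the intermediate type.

Concerted anti-periplanar elimination: (CH3)3CO⁻ abstracts a β-H while MsO⁻ leaves, and the C–H electrons become the new C=C π bond — all in a single transition state.
All bond changes occur in one transition state; no discrete intermediate is formed.

concerted (no intermediate)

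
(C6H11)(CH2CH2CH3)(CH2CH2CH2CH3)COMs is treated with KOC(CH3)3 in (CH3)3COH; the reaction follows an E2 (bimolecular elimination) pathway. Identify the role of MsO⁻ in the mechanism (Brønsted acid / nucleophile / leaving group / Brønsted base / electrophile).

leaving group

Step 1: The strong base (CH3)3CO⁻ removes a β-hydrogen; in the same concerted event the electrons of the breaking C–H bond form the new π(C=C) bond and the C–O σ-bond breaks, expelling MsO⁻. Anti-periplanar geometry; one transition state.
MsO⁻ departs with both electrons of the breaking σ-bond — that is the definition of a leaving group.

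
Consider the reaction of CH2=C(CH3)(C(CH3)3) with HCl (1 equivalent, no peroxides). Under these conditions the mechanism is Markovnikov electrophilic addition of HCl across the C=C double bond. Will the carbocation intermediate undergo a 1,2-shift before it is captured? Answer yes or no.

no

The first-formed carbocation is tertiary.
No single 1,2-shift to an adjacent carbon would produce a more-substituted cation than the one already present, so no rearrangement occurs.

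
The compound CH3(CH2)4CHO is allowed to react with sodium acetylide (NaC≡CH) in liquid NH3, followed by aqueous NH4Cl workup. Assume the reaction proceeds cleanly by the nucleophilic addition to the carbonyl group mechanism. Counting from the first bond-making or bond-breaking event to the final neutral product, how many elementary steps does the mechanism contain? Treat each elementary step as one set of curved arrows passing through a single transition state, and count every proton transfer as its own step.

2

Step 1: HC≡C⁻ attacks the sp² carbonyl carbon; the C=O π bond breaks and the electrons end up as a lone pair on the alkoxide oxygen of the tetrahedral intermediate.
Step 2: On aqueous NH4Cl workup the alkoxide oxygen is protonated, giving a propargyl alcohol.
Total: 2 elementary steps.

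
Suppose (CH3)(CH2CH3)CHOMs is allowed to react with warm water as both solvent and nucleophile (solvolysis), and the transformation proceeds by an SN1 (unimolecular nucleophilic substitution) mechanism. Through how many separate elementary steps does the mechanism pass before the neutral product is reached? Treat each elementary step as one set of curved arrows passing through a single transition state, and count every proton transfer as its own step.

Step 1: Ionisation: the C–O σ-bond cleaves heterolytically; both bonding electrons depart with MsO⁻, leaving a secondary carbocation at the α-carbon.
(No 1,2-shift: no single shift to an adjacent carbon would give a more stable cation.)
Step 2: H2O donates an oxygen lone pair into the empty p orbital of the cation, giving a protonated alcohol (an oxonium ion).
Step 3: A second solvent molecule removes the proton on oxygen, giving the neutral alcohol product.
Total: 3 elementary steps.

3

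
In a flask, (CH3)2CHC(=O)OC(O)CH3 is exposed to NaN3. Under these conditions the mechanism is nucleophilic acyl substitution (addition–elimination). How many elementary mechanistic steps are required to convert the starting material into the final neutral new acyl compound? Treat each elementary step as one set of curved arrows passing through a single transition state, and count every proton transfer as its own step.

Step 1: Nucleophilic addition of N3⁻ to the acyl carbon breaks the π(C=O) bond and yields a tetrahedral, anionic intermediate.
Step 2: An oxygen lone pair re-forms the C=O π bond as the C–O σ-bond breaks; CH3CO2⁻ is expelled.
Total: 2 elementary steps.

2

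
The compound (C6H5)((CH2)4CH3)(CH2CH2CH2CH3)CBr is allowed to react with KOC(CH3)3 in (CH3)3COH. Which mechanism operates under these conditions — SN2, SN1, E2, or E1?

Conditions: a strong/bulky base with a tertiary substrate bearing a β-hydrogen.
These conditions are the textbook signature of the E2 pathway.
A strong (often hindered) base removes a β-H in concert with loss of the leaving group — bimolecular elimination.

E2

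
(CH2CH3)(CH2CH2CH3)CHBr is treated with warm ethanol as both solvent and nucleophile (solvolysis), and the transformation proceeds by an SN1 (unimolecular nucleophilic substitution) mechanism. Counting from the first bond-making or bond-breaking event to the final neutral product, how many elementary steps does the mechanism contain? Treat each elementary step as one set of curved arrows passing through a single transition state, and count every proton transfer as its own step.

Step 1: The C–Br bond breaks with both electrons going to the bromide; Br⁻ leaves and a secondary carbocation remains.
(No 1,2-shift: no single shift to an adjacent carbon would give a more stable cation.)
Step 2: CH3CH2OH donates an oxygen lone pair into the empty p orbital of the cation, giving a protonated ether (an oxonium ion).
Step 3: Proton transfer from the O–H of the oxonium ion to a solvent molecule delivers the neutral ether.
Total: 3 elementary steps.

3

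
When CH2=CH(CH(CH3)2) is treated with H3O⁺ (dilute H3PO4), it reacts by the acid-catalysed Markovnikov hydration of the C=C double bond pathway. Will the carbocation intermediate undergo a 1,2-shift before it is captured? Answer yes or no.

The first-formed carbocation is secondary.
The adjacent isopropyl carbon already bears 2 other carbon substituents and has a hydrogen to migrate; after a 1,2-hydride shift from that carbon the positive charge sits on a tertiary centre.
Tertiary is more stable than secondary, so the shift occurs.

yes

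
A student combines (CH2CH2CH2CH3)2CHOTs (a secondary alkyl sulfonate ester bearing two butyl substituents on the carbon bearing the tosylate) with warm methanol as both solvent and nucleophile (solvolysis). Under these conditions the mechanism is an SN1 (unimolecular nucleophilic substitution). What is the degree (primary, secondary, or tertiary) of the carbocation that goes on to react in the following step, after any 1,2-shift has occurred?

secondary

Step 1: Ionisation: the C–O σ-bond cleaves heterolytically; both bonding electrons depart with TsO⁻, leaving a secondary carbocation at the α-carbon.
No single 1,2-shift to an adjacent carbon would give a more-substituted cation, so no rearrangement occurs.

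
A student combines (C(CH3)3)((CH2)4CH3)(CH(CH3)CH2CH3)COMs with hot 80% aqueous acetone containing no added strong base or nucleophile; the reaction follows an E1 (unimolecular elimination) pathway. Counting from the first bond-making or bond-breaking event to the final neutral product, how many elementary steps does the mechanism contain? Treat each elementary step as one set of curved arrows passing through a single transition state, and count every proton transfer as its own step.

2

Step 1: The C–O bond breaks with both electrons going to the mesylate; MsO⁻ leaves and a tertiary carbocation remains.
(No 1,2-shift: no single shift to an adjacent carbon would give a more stable cation.)
Step 2: Loss of a β-proton to a water molecule of the solvent: the C–H bonding pair collapses toward the cationic carbon to form the C=C π bond, yielding the alkene.
Total: 2 elementary steps.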